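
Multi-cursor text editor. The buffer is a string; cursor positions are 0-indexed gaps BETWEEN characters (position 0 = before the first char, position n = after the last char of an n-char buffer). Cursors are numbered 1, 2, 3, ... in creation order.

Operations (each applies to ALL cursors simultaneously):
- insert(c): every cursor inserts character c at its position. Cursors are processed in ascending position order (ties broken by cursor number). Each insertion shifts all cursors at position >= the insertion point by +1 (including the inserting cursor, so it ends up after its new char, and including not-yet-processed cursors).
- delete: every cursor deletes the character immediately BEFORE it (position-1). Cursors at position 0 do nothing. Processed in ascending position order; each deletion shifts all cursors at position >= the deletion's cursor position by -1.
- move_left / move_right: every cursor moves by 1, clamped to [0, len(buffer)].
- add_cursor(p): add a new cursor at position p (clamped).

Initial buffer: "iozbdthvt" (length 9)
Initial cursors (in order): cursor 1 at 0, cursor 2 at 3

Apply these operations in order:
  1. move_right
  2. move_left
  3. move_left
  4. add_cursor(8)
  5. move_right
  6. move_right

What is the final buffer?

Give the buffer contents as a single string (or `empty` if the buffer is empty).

After op 1 (move_right): buffer="iozbdthvt" (len 9), cursors c1@1 c2@4, authorship .........
After op 2 (move_left): buffer="iozbdthvt" (len 9), cursors c1@0 c2@3, authorship .........
After op 3 (move_left): buffer="iozbdthvt" (len 9), cursors c1@0 c2@2, authorship .........
After op 4 (add_cursor(8)): buffer="iozbdthvt" (len 9), cursors c1@0 c2@2 c3@8, authorship .........
After op 5 (move_right): buffer="iozbdthvt" (len 9), cursors c1@1 c2@3 c3@9, authorship .........
After op 6 (move_right): buffer="iozbdthvt" (len 9), cursors c1@2 c2@4 c3@9, authorship .........

Answer: iozbdthvt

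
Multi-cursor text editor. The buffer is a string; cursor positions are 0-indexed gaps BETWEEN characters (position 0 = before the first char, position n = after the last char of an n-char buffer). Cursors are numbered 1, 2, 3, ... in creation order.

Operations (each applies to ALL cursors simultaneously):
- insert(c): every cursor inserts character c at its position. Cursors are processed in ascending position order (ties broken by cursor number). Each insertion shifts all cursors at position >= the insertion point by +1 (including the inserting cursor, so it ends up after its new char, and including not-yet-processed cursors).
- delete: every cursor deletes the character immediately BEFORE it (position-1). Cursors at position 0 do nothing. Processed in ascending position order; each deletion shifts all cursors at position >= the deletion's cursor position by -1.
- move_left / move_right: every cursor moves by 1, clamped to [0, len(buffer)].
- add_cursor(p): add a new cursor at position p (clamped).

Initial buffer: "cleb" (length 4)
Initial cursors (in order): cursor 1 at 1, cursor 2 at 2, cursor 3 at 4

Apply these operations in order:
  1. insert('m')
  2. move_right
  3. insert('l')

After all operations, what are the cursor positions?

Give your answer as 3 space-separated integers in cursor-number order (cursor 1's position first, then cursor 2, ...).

After op 1 (insert('m')): buffer="cmlmebm" (len 7), cursors c1@2 c2@4 c3@7, authorship .1.2..3
After op 2 (move_right): buffer="cmlmebm" (len 7), cursors c1@3 c2@5 c3@7, authorship .1.2..3
After op 3 (insert('l')): buffer="cmllmelbml" (len 10), cursors c1@4 c2@7 c3@10, authorship .1.12.2.33

Answer: 4 7 10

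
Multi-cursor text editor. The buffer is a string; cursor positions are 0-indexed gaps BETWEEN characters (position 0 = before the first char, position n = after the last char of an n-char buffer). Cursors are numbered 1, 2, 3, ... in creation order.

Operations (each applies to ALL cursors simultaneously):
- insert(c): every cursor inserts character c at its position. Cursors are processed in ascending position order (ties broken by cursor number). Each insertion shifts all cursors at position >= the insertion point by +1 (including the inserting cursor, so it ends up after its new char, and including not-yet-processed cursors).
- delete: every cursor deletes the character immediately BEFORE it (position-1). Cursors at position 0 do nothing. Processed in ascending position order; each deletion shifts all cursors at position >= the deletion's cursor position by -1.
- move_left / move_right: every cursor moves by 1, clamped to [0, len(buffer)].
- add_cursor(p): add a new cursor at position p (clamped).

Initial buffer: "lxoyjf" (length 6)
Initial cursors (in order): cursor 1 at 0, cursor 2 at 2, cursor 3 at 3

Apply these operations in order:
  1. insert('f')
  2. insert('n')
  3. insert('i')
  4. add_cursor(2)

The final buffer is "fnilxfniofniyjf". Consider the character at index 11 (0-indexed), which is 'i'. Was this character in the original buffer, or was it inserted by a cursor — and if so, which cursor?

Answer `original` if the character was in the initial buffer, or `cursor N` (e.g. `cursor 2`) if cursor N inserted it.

Answer: cursor 3

Derivation:
After op 1 (insert('f')): buffer="flxfofyjf" (len 9), cursors c1@1 c2@4 c3@6, authorship 1..2.3...
After op 2 (insert('n')): buffer="fnlxfnofnyjf" (len 12), cursors c1@2 c2@6 c3@9, authorship 11..22.33...
After op 3 (insert('i')): buffer="fnilxfniofniyjf" (len 15), cursors c1@3 c2@8 c3@12, authorship 111..222.333...
After op 4 (add_cursor(2)): buffer="fnilxfniofniyjf" (len 15), cursors c4@2 c1@3 c2@8 c3@12, authorship 111..222.333...
Authorship (.=original, N=cursor N): 1 1 1 . . 2 2 2 . 3 3 3 . . .
Index 11: author = 3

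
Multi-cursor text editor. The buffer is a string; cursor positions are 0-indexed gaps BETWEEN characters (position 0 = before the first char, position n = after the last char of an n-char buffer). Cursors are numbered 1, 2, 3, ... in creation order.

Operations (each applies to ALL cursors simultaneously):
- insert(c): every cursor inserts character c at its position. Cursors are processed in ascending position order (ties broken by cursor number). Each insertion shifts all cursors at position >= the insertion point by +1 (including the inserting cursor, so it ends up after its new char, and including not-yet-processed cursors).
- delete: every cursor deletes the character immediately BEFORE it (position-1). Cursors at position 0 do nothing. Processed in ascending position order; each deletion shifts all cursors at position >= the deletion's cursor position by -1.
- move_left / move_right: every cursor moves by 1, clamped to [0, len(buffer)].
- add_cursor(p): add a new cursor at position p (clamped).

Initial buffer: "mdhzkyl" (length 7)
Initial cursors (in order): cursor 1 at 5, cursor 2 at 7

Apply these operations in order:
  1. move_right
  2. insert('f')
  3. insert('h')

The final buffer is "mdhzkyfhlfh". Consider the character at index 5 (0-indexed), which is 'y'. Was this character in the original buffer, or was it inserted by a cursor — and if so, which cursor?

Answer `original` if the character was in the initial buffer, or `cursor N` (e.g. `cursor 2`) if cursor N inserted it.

Answer: original

Derivation:
After op 1 (move_right): buffer="mdhzkyl" (len 7), cursors c1@6 c2@7, authorship .......
After op 2 (insert('f')): buffer="mdhzkyflf" (len 9), cursors c1@7 c2@9, authorship ......1.2
After op 3 (insert('h')): buffer="mdhzkyfhlfh" (len 11), cursors c1@8 c2@11, authorship ......11.22
Authorship (.=original, N=cursor N): . . . . . . 1 1 . 2 2
Index 5: author = original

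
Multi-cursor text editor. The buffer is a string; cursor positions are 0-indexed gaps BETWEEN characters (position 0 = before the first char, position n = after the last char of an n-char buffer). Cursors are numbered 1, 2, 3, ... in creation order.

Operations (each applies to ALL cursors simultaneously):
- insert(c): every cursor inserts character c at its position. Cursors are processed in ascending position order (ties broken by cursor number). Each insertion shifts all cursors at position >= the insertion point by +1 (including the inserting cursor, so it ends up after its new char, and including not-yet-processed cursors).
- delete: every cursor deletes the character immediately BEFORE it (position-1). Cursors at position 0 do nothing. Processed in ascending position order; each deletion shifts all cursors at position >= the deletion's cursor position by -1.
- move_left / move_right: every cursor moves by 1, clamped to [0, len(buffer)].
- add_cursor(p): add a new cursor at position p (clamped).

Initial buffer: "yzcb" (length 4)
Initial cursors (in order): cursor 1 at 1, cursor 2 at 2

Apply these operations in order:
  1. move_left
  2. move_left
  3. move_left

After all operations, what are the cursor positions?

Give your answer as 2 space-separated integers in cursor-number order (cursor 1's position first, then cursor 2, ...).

Answer: 0 0

Derivation:
After op 1 (move_left): buffer="yzcb" (len 4), cursors c1@0 c2@1, authorship ....
After op 2 (move_left): buffer="yzcb" (len 4), cursors c1@0 c2@0, authorship ....
After op 3 (move_left): buffer="yzcb" (len 4), cursors c1@0 c2@0, authorship ....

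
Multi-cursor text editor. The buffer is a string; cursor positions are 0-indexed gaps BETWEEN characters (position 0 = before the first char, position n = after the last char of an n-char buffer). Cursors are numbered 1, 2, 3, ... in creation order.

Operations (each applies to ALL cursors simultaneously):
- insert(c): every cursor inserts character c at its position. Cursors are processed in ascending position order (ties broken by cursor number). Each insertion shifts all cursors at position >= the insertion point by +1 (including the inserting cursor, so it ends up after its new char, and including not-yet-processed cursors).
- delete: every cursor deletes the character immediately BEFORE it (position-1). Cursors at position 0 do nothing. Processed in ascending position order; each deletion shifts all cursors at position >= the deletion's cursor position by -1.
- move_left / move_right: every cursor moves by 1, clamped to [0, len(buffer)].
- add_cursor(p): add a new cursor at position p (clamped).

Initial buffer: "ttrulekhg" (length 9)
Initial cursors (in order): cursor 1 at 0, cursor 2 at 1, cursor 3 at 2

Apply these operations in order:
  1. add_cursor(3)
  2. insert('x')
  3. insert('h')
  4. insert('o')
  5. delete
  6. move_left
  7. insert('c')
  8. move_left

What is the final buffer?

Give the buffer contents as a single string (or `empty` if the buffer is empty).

After op 1 (add_cursor(3)): buffer="ttrulekhg" (len 9), cursors c1@0 c2@1 c3@2 c4@3, authorship .........
After op 2 (insert('x')): buffer="xtxtxrxulekhg" (len 13), cursors c1@1 c2@3 c3@5 c4@7, authorship 1.2.3.4......
After op 3 (insert('h')): buffer="xhtxhtxhrxhulekhg" (len 17), cursors c1@2 c2@5 c3@8 c4@11, authorship 11.22.33.44......
After op 4 (insert('o')): buffer="xhotxhotxhorxhoulekhg" (len 21), cursors c1@3 c2@7 c3@11 c4@15, authorship 111.222.333.444......
After op 5 (delete): buffer="xhtxhtxhrxhulekhg" (len 17), cursors c1@2 c2@5 c3@8 c4@11, authorship 11.22.33.44......
After op 6 (move_left): buffer="xhtxhtxhrxhulekhg" (len 17), cursors c1@1 c2@4 c3@7 c4@10, authorship 11.22.33.44......
After op 7 (insert('c')): buffer="xchtxchtxchrxchulekhg" (len 21), cursors c1@2 c2@6 c3@10 c4@14, authorship 111.222.333.444......
After op 8 (move_left): buffer="xchtxchtxchrxchulekhg" (len 21), cursors c1@1 c2@5 c3@9 c4@13, authorship 111.222.333.444......

Answer: xchtxchtxchrxchulekhg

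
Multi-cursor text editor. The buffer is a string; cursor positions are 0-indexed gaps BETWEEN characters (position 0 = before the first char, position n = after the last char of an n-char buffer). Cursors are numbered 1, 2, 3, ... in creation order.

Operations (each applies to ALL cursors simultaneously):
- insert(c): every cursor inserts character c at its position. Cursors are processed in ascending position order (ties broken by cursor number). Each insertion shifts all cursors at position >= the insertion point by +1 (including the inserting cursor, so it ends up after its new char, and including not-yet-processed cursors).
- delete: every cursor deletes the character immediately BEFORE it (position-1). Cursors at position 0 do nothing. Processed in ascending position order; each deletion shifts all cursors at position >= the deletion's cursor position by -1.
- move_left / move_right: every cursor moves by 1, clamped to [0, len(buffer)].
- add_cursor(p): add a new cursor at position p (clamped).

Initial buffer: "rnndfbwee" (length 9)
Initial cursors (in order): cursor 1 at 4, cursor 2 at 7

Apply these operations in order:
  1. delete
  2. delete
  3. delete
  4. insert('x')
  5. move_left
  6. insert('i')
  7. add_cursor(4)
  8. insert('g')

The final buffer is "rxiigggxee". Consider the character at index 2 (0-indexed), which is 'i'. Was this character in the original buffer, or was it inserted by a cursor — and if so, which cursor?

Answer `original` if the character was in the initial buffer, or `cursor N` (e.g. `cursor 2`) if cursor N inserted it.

Answer: cursor 1

Derivation:
After op 1 (delete): buffer="rnnfbee" (len 7), cursors c1@3 c2@5, authorship .......
After op 2 (delete): buffer="rnfee" (len 5), cursors c1@2 c2@3, authorship .....
After op 3 (delete): buffer="ree" (len 3), cursors c1@1 c2@1, authorship ...
After op 4 (insert('x')): buffer="rxxee" (len 5), cursors c1@3 c2@3, authorship .12..
After op 5 (move_left): buffer="rxxee" (len 5), cursors c1@2 c2@2, authorship .12..
After op 6 (insert('i')): buffer="rxiixee" (len 7), cursors c1@4 c2@4, authorship .1122..
After op 7 (add_cursor(4)): buffer="rxiixee" (len 7), cursors c1@4 c2@4 c3@4, authorship .1122..
After op 8 (insert('g')): buffer="rxiigggxee" (len 10), cursors c1@7 c2@7 c3@7, authorship .1121232..
Authorship (.=original, N=cursor N): . 1 1 2 1 2 3 2 . .
Index 2: author = 1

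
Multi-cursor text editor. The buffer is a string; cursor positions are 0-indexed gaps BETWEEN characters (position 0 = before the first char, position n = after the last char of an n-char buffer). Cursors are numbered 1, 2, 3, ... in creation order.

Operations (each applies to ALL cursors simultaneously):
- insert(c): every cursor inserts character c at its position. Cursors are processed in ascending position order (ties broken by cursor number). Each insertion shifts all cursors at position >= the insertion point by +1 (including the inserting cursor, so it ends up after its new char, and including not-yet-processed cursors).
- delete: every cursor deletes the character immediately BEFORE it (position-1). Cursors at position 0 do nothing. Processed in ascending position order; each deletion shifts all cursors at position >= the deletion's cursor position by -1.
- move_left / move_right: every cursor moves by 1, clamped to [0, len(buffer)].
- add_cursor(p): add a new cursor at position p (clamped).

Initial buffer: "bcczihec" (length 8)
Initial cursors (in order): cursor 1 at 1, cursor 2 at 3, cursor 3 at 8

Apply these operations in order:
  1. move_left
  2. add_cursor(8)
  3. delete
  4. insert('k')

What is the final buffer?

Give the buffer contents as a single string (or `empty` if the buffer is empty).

Answer: kbkczihkk

Derivation:
After op 1 (move_left): buffer="bcczihec" (len 8), cursors c1@0 c2@2 c3@7, authorship ........
After op 2 (add_cursor(8)): buffer="bcczihec" (len 8), cursors c1@0 c2@2 c3@7 c4@8, authorship ........
After op 3 (delete): buffer="bczih" (len 5), cursors c1@0 c2@1 c3@5 c4@5, authorship .....
After op 4 (insert('k')): buffer="kbkczihkk" (len 9), cursors c1@1 c2@3 c3@9 c4@9, authorship 1.2....34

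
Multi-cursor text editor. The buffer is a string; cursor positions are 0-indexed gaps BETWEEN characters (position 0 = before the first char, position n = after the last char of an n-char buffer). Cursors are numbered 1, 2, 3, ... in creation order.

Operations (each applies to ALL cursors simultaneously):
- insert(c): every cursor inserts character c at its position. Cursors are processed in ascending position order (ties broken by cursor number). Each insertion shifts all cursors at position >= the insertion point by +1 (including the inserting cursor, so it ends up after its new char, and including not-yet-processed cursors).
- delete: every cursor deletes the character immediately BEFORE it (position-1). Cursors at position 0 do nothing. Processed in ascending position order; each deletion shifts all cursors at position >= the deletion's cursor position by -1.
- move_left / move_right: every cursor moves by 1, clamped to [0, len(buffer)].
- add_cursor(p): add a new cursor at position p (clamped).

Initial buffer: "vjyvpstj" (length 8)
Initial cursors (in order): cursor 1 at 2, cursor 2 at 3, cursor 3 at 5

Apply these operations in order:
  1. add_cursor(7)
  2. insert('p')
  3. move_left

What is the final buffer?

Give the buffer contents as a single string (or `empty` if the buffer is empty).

Answer: vjpypvppstpj

Derivation:
After op 1 (add_cursor(7)): buffer="vjyvpstj" (len 8), cursors c1@2 c2@3 c3@5 c4@7, authorship ........
After op 2 (insert('p')): buffer="vjpypvppstpj" (len 12), cursors c1@3 c2@5 c3@8 c4@11, authorship ..1.2..3..4.
After op 3 (move_left): buffer="vjpypvppstpj" (len 12), cursors c1@2 c2@4 c3@7 c4@10, authorship ..1.2..3..4.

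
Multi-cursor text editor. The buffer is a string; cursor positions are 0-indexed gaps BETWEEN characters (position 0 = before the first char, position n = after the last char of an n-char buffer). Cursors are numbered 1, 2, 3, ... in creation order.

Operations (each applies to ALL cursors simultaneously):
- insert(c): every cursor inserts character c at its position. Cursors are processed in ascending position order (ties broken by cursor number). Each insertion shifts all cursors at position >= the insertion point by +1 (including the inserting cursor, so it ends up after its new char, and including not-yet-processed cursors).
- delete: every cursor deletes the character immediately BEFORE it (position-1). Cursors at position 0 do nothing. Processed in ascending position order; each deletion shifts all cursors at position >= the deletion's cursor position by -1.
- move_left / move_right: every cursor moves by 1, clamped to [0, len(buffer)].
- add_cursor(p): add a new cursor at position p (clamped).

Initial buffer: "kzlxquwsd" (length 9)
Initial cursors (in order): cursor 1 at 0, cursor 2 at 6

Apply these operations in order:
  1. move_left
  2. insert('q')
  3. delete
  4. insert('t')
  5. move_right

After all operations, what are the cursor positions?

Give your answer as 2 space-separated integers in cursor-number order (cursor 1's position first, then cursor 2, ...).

After op 1 (move_left): buffer="kzlxquwsd" (len 9), cursors c1@0 c2@5, authorship .........
After op 2 (insert('q')): buffer="qkzlxqquwsd" (len 11), cursors c1@1 c2@7, authorship 1.....2....
After op 3 (delete): buffer="kzlxquwsd" (len 9), cursors c1@0 c2@5, authorship .........
After op 4 (insert('t')): buffer="tkzlxqtuwsd" (len 11), cursors c1@1 c2@7, authorship 1.....2....
After op 5 (move_right): buffer="tkzlxqtuwsd" (len 11), cursors c1@2 c2@8, authorship 1.....2....

Answer: 2 8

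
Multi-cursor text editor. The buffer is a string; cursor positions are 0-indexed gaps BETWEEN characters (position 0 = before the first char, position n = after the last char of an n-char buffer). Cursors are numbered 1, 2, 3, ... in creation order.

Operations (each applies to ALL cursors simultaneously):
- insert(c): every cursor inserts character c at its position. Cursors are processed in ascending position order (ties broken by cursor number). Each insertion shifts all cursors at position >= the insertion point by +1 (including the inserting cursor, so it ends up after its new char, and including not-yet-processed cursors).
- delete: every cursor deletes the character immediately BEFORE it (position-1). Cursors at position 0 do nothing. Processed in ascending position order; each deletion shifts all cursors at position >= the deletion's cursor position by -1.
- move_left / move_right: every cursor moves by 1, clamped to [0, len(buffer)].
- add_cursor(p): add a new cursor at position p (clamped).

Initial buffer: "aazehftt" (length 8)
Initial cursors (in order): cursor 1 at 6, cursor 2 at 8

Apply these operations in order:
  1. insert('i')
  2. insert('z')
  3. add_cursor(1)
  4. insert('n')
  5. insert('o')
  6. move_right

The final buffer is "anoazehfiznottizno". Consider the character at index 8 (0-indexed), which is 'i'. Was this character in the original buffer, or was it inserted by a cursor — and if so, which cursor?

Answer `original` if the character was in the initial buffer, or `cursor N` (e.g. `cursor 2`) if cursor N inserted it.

After op 1 (insert('i')): buffer="aazehfitti" (len 10), cursors c1@7 c2@10, authorship ......1..2
After op 2 (insert('z')): buffer="aazehfizttiz" (len 12), cursors c1@8 c2@12, authorship ......11..22
After op 3 (add_cursor(1)): buffer="aazehfizttiz" (len 12), cursors c3@1 c1@8 c2@12, authorship ......11..22
After op 4 (insert('n')): buffer="anazehfiznttizn" (len 15), cursors c3@2 c1@10 c2@15, authorship .3.....111..222
After op 5 (insert('o')): buffer="anoazehfiznottizno" (len 18), cursors c3@3 c1@12 c2@18, authorship .33.....1111..2222
After op 6 (move_right): buffer="anoazehfiznottizno" (len 18), cursors c3@4 c1@13 c2@18, authorship .33.....1111..2222
Authorship (.=original, N=cursor N): . 3 3 . . . . . 1 1 1 1 . . 2 2 2 2
Index 8: author = 1

Answer: cursor 1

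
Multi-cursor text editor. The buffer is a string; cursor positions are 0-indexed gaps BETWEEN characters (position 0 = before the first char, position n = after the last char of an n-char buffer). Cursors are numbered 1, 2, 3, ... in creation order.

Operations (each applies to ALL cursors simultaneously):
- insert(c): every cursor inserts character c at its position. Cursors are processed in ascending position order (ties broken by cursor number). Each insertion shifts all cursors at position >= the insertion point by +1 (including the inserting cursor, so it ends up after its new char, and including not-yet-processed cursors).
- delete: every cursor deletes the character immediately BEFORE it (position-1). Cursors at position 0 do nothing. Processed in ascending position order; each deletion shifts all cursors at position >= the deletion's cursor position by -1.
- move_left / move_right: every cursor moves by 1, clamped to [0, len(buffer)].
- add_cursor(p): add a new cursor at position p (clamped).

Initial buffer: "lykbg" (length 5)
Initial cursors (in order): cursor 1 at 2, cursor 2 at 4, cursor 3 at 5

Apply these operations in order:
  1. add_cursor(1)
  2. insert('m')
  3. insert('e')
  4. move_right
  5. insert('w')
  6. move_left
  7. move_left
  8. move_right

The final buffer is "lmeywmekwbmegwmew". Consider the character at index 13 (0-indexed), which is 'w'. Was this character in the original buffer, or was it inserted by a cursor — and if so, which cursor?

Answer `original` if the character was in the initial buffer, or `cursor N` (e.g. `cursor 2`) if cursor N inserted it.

Answer: cursor 2

Derivation:
After op 1 (add_cursor(1)): buffer="lykbg" (len 5), cursors c4@1 c1@2 c2@4 c3@5, authorship .....
After op 2 (insert('m')): buffer="lmymkbmgm" (len 9), cursors c4@2 c1@4 c2@7 c3@9, authorship .4.1..2.3
After op 3 (insert('e')): buffer="lmeymekbmegme" (len 13), cursors c4@3 c1@6 c2@10 c3@13, authorship .44.11..22.33
After op 4 (move_right): buffer="lmeymekbmegme" (len 13), cursors c4@4 c1@7 c2@11 c3@13, authorship .44.11..22.33
After op 5 (insert('w')): buffer="lmeywmekwbmegwmew" (len 17), cursors c4@5 c1@9 c2@14 c3@17, authorship .44.411.1.22.2333
After op 6 (move_left): buffer="lmeywmekwbmegwmew" (len 17), cursors c4@4 c1@8 c2@13 c3@16, authorship .44.411.1.22.2333
After op 7 (move_left): buffer="lmeywmekwbmegwmew" (len 17), cursors c4@3 c1@7 c2@12 c3@15, authorship .44.411.1.22.2333
After op 8 (move_right): buffer="lmeywmekwbmegwmew" (len 17), cursors c4@4 c1@8 c2@13 c3@16, authorship .44.411.1.22.2333
Authorship (.=original, N=cursor N): . 4 4 . 4 1 1 . 1 . 2 2 . 2 3 3 3
Index 13: author = 2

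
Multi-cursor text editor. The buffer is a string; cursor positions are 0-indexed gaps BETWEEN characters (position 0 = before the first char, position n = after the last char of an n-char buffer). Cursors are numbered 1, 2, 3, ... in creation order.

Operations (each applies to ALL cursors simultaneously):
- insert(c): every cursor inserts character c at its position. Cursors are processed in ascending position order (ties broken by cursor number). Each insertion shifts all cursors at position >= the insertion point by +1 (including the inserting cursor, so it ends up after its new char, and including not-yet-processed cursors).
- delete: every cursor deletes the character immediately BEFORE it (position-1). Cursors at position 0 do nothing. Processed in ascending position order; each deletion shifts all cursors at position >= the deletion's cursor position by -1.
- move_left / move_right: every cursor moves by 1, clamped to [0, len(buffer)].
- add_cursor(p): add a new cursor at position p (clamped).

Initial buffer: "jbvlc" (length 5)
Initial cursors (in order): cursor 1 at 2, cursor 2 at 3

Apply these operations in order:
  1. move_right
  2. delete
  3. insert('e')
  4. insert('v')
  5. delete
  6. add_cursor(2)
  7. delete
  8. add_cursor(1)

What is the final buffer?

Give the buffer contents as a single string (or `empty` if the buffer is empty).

Answer: jc

Derivation:
After op 1 (move_right): buffer="jbvlc" (len 5), cursors c1@3 c2@4, authorship .....
After op 2 (delete): buffer="jbc" (len 3), cursors c1@2 c2@2, authorship ...
After op 3 (insert('e')): buffer="jbeec" (len 5), cursors c1@4 c2@4, authorship ..12.
After op 4 (insert('v')): buffer="jbeevvc" (len 7), cursors c1@6 c2@6, authorship ..1212.
After op 5 (delete): buffer="jbeec" (len 5), cursors c1@4 c2@4, authorship ..12.
After op 6 (add_cursor(2)): buffer="jbeec" (len 5), cursors c3@2 c1@4 c2@4, authorship ..12.
After op 7 (delete): buffer="jc" (len 2), cursors c1@1 c2@1 c3@1, authorship ..
After op 8 (add_cursor(1)): buffer="jc" (len 2), cursors c1@1 c2@1 c3@1 c4@1, authorship ..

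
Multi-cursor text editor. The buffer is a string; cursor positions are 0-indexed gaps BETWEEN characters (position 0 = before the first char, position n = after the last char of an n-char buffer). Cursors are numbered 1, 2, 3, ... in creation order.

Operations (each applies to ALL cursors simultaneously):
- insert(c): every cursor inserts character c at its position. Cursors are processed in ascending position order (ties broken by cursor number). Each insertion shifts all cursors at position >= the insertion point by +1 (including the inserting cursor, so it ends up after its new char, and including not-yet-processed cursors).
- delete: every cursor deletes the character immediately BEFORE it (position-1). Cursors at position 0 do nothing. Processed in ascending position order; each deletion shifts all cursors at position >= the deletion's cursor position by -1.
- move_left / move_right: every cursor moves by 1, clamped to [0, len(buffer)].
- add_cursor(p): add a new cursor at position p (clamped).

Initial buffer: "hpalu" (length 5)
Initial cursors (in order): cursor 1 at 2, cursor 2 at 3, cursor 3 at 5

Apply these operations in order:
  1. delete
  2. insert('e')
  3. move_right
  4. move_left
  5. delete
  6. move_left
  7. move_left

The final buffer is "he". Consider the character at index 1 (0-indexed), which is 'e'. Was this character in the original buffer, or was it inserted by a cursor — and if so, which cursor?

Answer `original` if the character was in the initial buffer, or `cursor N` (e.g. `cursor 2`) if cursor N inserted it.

After op 1 (delete): buffer="hl" (len 2), cursors c1@1 c2@1 c3@2, authorship ..
After op 2 (insert('e')): buffer="heele" (len 5), cursors c1@3 c2@3 c3@5, authorship .12.3
After op 3 (move_right): buffer="heele" (len 5), cursors c1@4 c2@4 c3@5, authorship .12.3
After op 4 (move_left): buffer="heele" (len 5), cursors c1@3 c2@3 c3@4, authorship .12.3
After op 5 (delete): buffer="he" (len 2), cursors c1@1 c2@1 c3@1, authorship .3
After op 6 (move_left): buffer="he" (len 2), cursors c1@0 c2@0 c3@0, authorship .3
After op 7 (move_left): buffer="he" (len 2), cursors c1@0 c2@0 c3@0, authorship .3
Authorship (.=original, N=cursor N): . 3
Index 1: author = 3

Answer: cursor 3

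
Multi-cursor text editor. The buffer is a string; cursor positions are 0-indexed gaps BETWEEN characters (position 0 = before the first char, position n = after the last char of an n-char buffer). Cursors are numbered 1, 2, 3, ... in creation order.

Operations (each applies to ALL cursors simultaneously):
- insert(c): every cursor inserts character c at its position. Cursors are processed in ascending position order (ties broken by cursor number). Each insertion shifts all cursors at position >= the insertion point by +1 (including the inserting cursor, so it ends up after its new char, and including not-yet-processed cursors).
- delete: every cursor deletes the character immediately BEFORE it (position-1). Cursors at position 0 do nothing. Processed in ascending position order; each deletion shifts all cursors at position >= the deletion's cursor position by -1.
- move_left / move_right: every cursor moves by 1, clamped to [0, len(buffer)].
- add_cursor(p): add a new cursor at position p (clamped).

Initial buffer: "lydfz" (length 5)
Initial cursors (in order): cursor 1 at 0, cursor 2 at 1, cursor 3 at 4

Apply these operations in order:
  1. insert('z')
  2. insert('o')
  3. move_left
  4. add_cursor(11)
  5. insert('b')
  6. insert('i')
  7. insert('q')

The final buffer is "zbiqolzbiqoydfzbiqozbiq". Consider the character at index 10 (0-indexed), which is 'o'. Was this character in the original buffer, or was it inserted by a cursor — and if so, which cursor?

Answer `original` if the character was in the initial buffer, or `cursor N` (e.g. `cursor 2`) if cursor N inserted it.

Answer: cursor 2

Derivation:
After op 1 (insert('z')): buffer="zlzydfzz" (len 8), cursors c1@1 c2@3 c3@7, authorship 1.2...3.
After op 2 (insert('o')): buffer="zolzoydfzoz" (len 11), cursors c1@2 c2@5 c3@10, authorship 11.22...33.
After op 3 (move_left): buffer="zolzoydfzoz" (len 11), cursors c1@1 c2@4 c3@9, authorship 11.22...33.
After op 4 (add_cursor(11)): buffer="zolzoydfzoz" (len 11), cursors c1@1 c2@4 c3@9 c4@11, authorship 11.22...33.
After op 5 (insert('b')): buffer="zbolzboydfzbozb" (len 15), cursors c1@2 c2@6 c3@12 c4@15, authorship 111.222...333.4
After op 6 (insert('i')): buffer="zbiolzbioydfzbiozbi" (len 19), cursors c1@3 c2@8 c3@15 c4@19, authorship 1111.2222...3333.44
After op 7 (insert('q')): buffer="zbiqolzbiqoydfzbiqozbiq" (len 23), cursors c1@4 c2@10 c3@18 c4@23, authorship 11111.22222...33333.444
Authorship (.=original, N=cursor N): 1 1 1 1 1 . 2 2 2 2 2 . . . 3 3 3 3 3 . 4 4 4
Index 10: author = 2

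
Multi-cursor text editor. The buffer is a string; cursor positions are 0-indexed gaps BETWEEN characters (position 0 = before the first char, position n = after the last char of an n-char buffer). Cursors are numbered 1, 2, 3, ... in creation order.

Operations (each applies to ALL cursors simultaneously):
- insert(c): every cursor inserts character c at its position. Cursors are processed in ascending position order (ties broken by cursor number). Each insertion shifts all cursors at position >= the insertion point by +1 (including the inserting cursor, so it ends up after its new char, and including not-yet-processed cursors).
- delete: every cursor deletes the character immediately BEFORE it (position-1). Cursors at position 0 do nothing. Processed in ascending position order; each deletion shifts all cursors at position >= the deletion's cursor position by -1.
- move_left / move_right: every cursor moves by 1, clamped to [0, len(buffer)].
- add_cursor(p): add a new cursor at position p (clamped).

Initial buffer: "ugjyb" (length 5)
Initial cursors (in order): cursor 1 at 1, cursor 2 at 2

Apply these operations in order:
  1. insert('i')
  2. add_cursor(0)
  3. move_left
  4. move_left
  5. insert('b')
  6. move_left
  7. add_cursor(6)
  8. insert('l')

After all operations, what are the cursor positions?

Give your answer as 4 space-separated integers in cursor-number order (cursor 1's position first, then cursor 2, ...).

Answer: 3 7 3 10

Derivation:
After op 1 (insert('i')): buffer="uigijyb" (len 7), cursors c1@2 c2@4, authorship .1.2...
After op 2 (add_cursor(0)): buffer="uigijyb" (len 7), cursors c3@0 c1@2 c2@4, authorship .1.2...
After op 3 (move_left): buffer="uigijyb" (len 7), cursors c3@0 c1@1 c2@3, authorship .1.2...
After op 4 (move_left): buffer="uigijyb" (len 7), cursors c1@0 c3@0 c2@2, authorship .1.2...
After op 5 (insert('b')): buffer="bbuibgijyb" (len 10), cursors c1@2 c3@2 c2@5, authorship 13.12.2...
After op 6 (move_left): buffer="bbuibgijyb" (len 10), cursors c1@1 c3@1 c2@4, authorship 13.12.2...
After op 7 (add_cursor(6)): buffer="bbuibgijyb" (len 10), cursors c1@1 c3@1 c2@4 c4@6, authorship 13.12.2...
After op 8 (insert('l')): buffer="bllbuilbglijyb" (len 14), cursors c1@3 c3@3 c2@7 c4@10, authorship 1133.122.42...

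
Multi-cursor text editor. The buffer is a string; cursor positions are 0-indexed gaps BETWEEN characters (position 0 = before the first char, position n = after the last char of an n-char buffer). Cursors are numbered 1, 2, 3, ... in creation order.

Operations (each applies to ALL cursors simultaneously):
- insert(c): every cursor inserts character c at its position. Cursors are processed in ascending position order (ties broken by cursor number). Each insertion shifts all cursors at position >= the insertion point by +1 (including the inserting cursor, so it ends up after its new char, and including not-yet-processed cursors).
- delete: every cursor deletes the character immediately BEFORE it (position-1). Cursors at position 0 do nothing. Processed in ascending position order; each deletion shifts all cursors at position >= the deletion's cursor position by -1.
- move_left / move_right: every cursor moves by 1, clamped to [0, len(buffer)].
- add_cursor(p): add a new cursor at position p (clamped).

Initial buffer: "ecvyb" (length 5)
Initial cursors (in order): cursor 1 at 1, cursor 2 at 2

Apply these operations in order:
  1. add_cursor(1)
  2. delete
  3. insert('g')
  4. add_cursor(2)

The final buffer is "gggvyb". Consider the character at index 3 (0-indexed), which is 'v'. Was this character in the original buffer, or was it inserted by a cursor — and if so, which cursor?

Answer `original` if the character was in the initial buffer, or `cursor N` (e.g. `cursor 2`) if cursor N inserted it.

After op 1 (add_cursor(1)): buffer="ecvyb" (len 5), cursors c1@1 c3@1 c2@2, authorship .....
After op 2 (delete): buffer="vyb" (len 3), cursors c1@0 c2@0 c3@0, authorship ...
After op 3 (insert('g')): buffer="gggvyb" (len 6), cursors c1@3 c2@3 c3@3, authorship 123...
After op 4 (add_cursor(2)): buffer="gggvyb" (len 6), cursors c4@2 c1@3 c2@3 c3@3, authorship 123...
Authorship (.=original, N=cursor N): 1 2 3 . . .
Index 3: author = original

Answer: original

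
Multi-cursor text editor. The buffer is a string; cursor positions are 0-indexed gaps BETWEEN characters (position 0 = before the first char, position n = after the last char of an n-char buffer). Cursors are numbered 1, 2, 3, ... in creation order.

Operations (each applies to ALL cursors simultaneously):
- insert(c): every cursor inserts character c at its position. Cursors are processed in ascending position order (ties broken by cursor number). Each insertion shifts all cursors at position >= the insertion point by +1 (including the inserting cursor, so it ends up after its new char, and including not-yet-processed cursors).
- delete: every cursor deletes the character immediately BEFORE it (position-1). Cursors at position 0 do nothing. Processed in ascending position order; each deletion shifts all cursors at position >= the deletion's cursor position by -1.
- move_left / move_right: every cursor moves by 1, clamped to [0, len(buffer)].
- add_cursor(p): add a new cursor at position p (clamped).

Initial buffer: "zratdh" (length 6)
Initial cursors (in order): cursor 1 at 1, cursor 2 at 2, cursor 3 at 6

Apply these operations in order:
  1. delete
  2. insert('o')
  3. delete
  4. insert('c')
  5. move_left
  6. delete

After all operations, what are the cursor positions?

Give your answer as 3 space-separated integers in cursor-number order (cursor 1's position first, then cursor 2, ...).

Answer: 0 0 3

Derivation:
After op 1 (delete): buffer="atd" (len 3), cursors c1@0 c2@0 c3@3, authorship ...
After op 2 (insert('o')): buffer="ooatdo" (len 6), cursors c1@2 c2@2 c3@6, authorship 12...3
After op 3 (delete): buffer="atd" (len 3), cursors c1@0 c2@0 c3@3, authorship ...
After op 4 (insert('c')): buffer="ccatdc" (len 6), cursors c1@2 c2@2 c3@6, authorship 12...3
After op 5 (move_left): buffer="ccatdc" (len 6), cursors c1@1 c2@1 c3@5, authorship 12...3
After op 6 (delete): buffer="catc" (len 4), cursors c1@0 c2@0 c3@3, authorship 2..3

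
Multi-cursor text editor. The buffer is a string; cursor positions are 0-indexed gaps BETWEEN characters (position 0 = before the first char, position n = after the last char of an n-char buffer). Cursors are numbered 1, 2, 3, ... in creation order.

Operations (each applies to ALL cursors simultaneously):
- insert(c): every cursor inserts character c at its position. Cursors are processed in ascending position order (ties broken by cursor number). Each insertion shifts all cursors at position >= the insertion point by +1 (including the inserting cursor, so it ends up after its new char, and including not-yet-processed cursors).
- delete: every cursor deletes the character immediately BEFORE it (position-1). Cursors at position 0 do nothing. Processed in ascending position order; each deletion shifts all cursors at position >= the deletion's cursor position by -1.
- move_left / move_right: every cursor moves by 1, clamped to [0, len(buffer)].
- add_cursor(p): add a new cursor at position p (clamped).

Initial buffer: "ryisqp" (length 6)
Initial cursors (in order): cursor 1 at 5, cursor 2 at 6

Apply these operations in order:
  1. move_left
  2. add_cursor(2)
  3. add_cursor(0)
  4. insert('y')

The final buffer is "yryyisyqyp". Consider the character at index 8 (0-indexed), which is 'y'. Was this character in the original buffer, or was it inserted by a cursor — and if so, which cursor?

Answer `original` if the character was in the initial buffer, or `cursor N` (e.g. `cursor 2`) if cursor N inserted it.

After op 1 (move_left): buffer="ryisqp" (len 6), cursors c1@4 c2@5, authorship ......
After op 2 (add_cursor(2)): buffer="ryisqp" (len 6), cursors c3@2 c1@4 c2@5, authorship ......
After op 3 (add_cursor(0)): buffer="ryisqp" (len 6), cursors c4@0 c3@2 c1@4 c2@5, authorship ......
After op 4 (insert('y')): buffer="yryyisyqyp" (len 10), cursors c4@1 c3@4 c1@7 c2@9, authorship 4..3..1.2.
Authorship (.=original, N=cursor N): 4 . . 3 . . 1 . 2 .
Index 8: author = 2

Answer: cursor 2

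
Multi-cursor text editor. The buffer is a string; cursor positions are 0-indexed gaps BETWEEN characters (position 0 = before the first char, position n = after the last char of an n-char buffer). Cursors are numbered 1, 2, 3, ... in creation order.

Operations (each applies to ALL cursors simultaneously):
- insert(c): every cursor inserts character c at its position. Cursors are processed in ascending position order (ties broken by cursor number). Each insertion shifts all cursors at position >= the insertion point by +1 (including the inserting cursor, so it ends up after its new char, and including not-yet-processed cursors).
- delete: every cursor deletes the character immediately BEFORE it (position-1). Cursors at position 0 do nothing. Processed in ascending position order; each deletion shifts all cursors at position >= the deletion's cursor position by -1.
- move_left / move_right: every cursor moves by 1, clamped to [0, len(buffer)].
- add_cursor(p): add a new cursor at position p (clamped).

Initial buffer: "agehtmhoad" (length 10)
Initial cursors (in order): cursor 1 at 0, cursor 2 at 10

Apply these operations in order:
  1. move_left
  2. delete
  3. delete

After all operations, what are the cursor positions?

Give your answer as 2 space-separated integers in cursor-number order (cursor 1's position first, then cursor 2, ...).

Answer: 0 7

Derivation:
After op 1 (move_left): buffer="agehtmhoad" (len 10), cursors c1@0 c2@9, authorship ..........
After op 2 (delete): buffer="agehtmhod" (len 9), cursors c1@0 c2@8, authorship .........
After op 3 (delete): buffer="agehtmhd" (len 8), cursors c1@0 c2@7, authorship ........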